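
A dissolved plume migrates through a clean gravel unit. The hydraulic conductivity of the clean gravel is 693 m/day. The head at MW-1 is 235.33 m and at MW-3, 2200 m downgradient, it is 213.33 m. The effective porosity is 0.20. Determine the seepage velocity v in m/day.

Hydraulic gradient i = (235.33 − 213.33) / 2200 = 22 / 2200 = 0.01000.
Darcy flux q = K · i = 693.0 × 0.01000 = 6.930 m/day.
Seepage velocity v = q / n_e = 6.930 / 0.20 = 34.65 m/day.

34.6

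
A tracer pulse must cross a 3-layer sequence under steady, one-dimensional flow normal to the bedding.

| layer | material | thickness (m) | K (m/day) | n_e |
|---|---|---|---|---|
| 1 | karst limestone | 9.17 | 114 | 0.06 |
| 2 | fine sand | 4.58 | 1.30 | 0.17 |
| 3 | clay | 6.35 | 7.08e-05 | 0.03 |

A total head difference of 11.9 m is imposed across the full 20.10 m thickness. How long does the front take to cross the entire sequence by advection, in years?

31.4

With flow normal to the layers, continuity requires the same specific discharge q through every layer.
Σ(b_i/K_i) = 9.17/114 + 4.58/1.30 + 6.35/7.08e-05 = 89693 d.
q = Δh / Σ(b_i/K_i) = 11.9 / 89693 = 0.0001327 m/day.
In each layer the seepage velocity is v_i = q/n_i, so the layer transit time is t_i = b_i·n_i / q:
  layer 1 (karst limestone): t_1 = 9.17 × 0.06 / 0.0001327 = 4147 d
  layer 2 (fine sand): t_2 = 4.58 × 0.17 / 0.0001327 = 5868 d
  layer 3 (clay): t_3 = 6.35 × 0.03 / 0.0001327 = 1436 d
Total t = Σ t_i = 11451 days = 31.35 years.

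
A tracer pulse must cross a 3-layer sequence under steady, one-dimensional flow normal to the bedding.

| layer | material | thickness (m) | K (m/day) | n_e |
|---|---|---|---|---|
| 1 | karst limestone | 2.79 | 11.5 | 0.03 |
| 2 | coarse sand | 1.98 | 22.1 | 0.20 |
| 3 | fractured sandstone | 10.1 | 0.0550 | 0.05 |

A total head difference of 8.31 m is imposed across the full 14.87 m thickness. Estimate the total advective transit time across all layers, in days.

21.8

With flow normal to the layers, continuity requires the same specific discharge q through every layer.
Σ(b_i/K_i) = 2.79/11.5 + 1.98/22.1 + 10.1/0.0550 = 184.0 d.
q = Δh / Σ(b_i/K_i) = 8.31 / 184.0 = 0.04517 m/day.
In each layer the seepage velocity is v_i = q/n_i, so the layer transit time is t_i = b_i·n_i / q:
  layer 1 (karst limestone): t_1 = 2.79 × 0.03 / 0.04517 = 1.853 d
  layer 2 (coarse sand): t_2 = 1.98 × 0.20 / 0.04517 = 8.767 d
  layer 3 (fractured sandstone): t_3 = 10.1 × 0.05 / 0.04517 = 11.18 d
Total t = Σ t_i = 21.80 days.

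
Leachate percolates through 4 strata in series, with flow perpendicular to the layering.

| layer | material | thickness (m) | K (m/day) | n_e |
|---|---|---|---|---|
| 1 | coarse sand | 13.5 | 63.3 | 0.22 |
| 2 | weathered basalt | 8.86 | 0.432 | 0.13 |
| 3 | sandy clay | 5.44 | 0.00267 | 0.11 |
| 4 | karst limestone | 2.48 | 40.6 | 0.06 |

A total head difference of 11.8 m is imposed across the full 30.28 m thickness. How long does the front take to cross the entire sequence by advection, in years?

With flow normal to the layers, continuity requires the same specific discharge q through every layer.
Σ(b_i/K_i) = 13.5/63.3 + 8.86/0.432 + 5.44/0.00267 + 2.48/40.6 = 2058 d.
q = Δh / Σ(b_i/K_i) = 11.8 / 2058 = 0.005733 m/day.
In each layer the seepage velocity is v_i = q/n_i, so the layer transit time is t_i = b_i·n_i / q:
  layer 1 (coarse sand): t_1 = 13.5 × 0.22 / 0.005733 = 518.0 d
  layer 2 (weathered basalt): t_2 = 8.86 × 0.13 / 0.005733 = 200.9 d
  layer 3 (sandy clay): t_3 = 5.44 × 0.11 / 0.005733 = 104.4 d
  layer 4 (karst limestone): t_4 = 2.48 × 0.06 / 0.005733 = 25.95 d
Total t = Σ t_i = 849.3 days = 2.325 years.

2.33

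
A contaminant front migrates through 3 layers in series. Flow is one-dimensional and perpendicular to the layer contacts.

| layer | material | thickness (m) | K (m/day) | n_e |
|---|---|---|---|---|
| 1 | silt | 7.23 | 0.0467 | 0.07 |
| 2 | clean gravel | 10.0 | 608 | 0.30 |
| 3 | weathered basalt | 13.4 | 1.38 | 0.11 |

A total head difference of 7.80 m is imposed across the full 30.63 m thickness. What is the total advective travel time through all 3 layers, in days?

With flow normal to the layers, continuity requires the same specific discharge q through every layer.
Σ(b_i/K_i) = 7.23/0.0467 + 10.0/608 + 13.4/1.38 = 164.5 d.
q = Δh / Σ(b_i/K_i) = 7.80 / 164.5 = 0.04740 m/day.
In each layer the seepage velocity is v_i = q/n_i, so the layer transit time is t_i = b_i·n_i / q:
  layer 1 (silt): t_1 = 7.23 × 0.07 / 0.04740 = 10.68 d
  layer 2 (clean gravel): t_2 = 10.0 × 0.30 / 0.04740 = 63.29 d
  layer 3 (weathered basalt): t_3 = 13.4 × 0.11 / 0.04740 = 31.09 d
Total t = Σ t_i = 105.1 days.

105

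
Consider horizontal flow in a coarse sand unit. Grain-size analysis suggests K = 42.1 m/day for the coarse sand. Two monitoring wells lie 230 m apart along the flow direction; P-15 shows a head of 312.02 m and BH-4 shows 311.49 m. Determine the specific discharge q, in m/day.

0.0970

Hydraulic gradient i = (312.02 − 311.49) / 230 = 0.53 / 230 = 0.002304.
Specific discharge q = K · i = 42.10 × 0.002304 = 0.09701 m/day.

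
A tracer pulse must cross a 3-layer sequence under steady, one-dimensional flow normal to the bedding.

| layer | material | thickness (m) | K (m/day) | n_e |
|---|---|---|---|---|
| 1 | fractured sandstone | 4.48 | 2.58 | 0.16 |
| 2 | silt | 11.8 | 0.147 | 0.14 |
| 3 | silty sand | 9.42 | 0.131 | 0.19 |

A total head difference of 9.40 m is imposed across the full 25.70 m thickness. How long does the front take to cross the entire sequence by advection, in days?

68.1

With flow normal to the layers, continuity requires the same specific discharge q through every layer.
Σ(b_i/K_i) = 4.48/2.58 + 11.8/0.147 + 9.42/0.131 = 153.9 d.
q = Δh / Σ(b_i/K_i) = 9.40 / 153.9 = 0.06107 m/day.
In each layer the seepage velocity is v_i = q/n_i, so the layer transit time is t_i = b_i·n_i / q:
  layer 1 (fractured sandstone): t_1 = 4.48 × 0.16 / 0.06107 = 11.74 d
  layer 2 (silt): t_2 = 11.8 × 0.14 / 0.06107 = 27.05 d
  layer 3 (silty sand): t_3 = 9.42 × 0.19 / 0.06107 = 29.31 d
Total t = Σ t_i = 68.09 days.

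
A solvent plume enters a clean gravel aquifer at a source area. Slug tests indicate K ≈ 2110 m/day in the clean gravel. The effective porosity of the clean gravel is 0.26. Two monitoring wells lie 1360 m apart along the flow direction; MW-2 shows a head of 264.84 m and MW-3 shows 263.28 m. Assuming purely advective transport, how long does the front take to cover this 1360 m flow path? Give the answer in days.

146

Hydraulic gradient i = (264.84 − 263.28) / 1360 = 1.56 / 1360 = 0.001147.
Darcy flux q = K · i = 2110 × 0.001147 = 2.420 m/day.
Seepage velocity v = q / n_e = 2.420 / 0.26 = 9.309 m/day.
Travel time t = L / v = 1360 / 9.309 = 146.1 days.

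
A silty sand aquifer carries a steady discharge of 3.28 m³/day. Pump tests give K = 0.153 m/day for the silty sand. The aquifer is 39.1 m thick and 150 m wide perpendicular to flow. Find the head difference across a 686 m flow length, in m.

Cross-sectional area A = 150 × 39.1 = 5865 m².
From Q = K·A·i, i = Q / (K·A) = 3.28 / (0.1530 × 5865) = 0.003655.
Head loss Δh = i · L = 0.003655 × 686 = 2.507 m.

2.51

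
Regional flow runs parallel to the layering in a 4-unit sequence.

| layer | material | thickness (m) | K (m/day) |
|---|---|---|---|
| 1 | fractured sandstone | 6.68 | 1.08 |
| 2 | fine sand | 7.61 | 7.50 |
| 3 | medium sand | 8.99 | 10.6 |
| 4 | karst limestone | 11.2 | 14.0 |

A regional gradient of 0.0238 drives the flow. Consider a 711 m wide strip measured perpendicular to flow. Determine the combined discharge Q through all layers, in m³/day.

5350

Flow is parallel to layering, so each bed carries its own Darcy discharge and the transmissivities add.
Σ(K_i·b_i) = 1.08×6.68 + 7.50×7.61 + 10.6×8.99 + 14.0×11.2 = 316.4 m²/day.
Hydraulic gradient i = 0.0238.
Q = Σ(K_i·b_i) · W · i = 316.4 × 711 × 0.02380 = 5354 m³/day.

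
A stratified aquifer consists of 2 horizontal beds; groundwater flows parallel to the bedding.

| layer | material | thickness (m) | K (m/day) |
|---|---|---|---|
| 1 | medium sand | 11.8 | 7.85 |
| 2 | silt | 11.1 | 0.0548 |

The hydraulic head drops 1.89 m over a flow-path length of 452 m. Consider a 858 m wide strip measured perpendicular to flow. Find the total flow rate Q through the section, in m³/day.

335

Flow is parallel to layering, so each bed carries its own Darcy discharge and the transmissivities add.
Σ(K_i·b_i) = 7.85×11.8 + 0.0548×11.1 = 93.24 m²/day.
Hydraulic gradient i = Δh / L = 1.89 / 452 = 0.004181.
Q = Σ(K_i·b_i) · W · i = 93.24 × 858 × 0.004181 = 334.5 m³/day.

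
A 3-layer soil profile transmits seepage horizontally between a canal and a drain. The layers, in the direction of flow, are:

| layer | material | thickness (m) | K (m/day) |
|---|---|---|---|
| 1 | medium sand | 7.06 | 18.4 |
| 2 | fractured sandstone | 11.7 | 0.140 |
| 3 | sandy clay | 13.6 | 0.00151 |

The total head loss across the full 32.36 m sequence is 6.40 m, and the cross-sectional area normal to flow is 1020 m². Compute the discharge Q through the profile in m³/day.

Flow is perpendicular to layering, so the layers act in series and the equivalent K is the thickness-weighted harmonic mean.
Total thickness L = 7.06 + 11.7 + 13.6 = 32.36 m.
Σ(b_i/K_i) = 7.06/18.4 + 11.7/0.140 + 13.6/0.00151 = 9091 d.
K_eq = L / Σ(b_i/K_i) = 32.36 / 9091 = 0.003560 m/day.
Q = K_eq · A · (Δh/L) = 0.003560 × 1020 × (6.40/32.36) = 0.7181 m³/day.

0.718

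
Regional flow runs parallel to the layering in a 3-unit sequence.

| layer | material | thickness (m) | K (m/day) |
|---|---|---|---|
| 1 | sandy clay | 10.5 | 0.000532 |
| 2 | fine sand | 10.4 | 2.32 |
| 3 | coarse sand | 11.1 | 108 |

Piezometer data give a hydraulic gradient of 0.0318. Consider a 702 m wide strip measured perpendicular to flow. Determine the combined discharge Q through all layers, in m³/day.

27300

Flow is parallel to layering, so each bed carries its own Darcy discharge and the transmissivities add.
Σ(K_i·b_i) = 0.000532×10.5 + 2.32×10.4 + 108×11.1 = 1223 m²/day.
Hydraulic gradient i = 0.0318.
Q = Σ(K_i·b_i) · W · i = 1223 × 702 × 0.03180 = 27300 m³/day.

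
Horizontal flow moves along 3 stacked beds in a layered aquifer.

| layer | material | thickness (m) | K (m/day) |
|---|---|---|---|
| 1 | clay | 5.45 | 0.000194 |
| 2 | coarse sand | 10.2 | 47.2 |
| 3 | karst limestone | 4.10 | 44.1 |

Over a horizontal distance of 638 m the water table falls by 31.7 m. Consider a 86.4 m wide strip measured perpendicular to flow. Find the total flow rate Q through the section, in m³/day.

2840

Flow is parallel to layering, so each bed carries its own Darcy discharge and the transmissivities add.
Σ(K_i·b_i) = 0.000194×5.45 + 47.2×10.2 + 44.1×4.10 = 662.3 m²/day.
Hydraulic gradient i = Δh / L = 31.7 / 638 = 0.04969.
Q = Σ(K_i·b_i) · W · i = 662.3 × 86.4 × 0.04969 = 2843 m³/day.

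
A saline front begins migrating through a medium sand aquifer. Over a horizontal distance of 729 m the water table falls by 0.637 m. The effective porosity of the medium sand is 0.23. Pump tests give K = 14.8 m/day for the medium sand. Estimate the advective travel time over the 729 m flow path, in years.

Hydraulic gradient i = Δh / L = 0.637 / 729 = 0.0008738.
Darcy flux q = K · i = 14.80 × 0.0008738 = 0.01293 m/day.
Seepage velocity v = q / n_e = 0.01293 / 0.23 = 0.05623 m/day.
Travel time t = L / v = 729 / 0.05623 = 12965 days = 35.50 years.

35.5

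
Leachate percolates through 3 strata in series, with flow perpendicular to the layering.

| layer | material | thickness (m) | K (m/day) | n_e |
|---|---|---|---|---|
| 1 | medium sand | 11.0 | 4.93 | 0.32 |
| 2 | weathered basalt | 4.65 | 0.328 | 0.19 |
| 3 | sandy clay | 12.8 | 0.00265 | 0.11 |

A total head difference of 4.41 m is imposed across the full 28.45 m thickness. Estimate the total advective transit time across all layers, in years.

17.5

With flow normal to the layers, continuity requires the same specific discharge q through every layer.
Σ(b_i/K_i) = 11.0/4.93 + 4.65/0.328 + 12.8/0.00265 = 4847 d.
q = Δh / Σ(b_i/K_i) = 4.41 / 4847 = 0.0009099 m/day.
In each layer the seepage velocity is v_i = q/n_i, so the layer transit time is t_i = b_i·n_i / q:
  layer 1 (medium sand): t_1 = 11.0 × 0.32 / 0.0009099 = 3868 d
  layer 2 (weathered basalt): t_2 = 4.65 × 0.19 / 0.0009099 = 971.0 d
  layer 3 (sandy clay): t_3 = 12.8 × 0.11 / 0.0009099 = 1547 d
Total t = Σ t_i = 6387 days = 17.49 years.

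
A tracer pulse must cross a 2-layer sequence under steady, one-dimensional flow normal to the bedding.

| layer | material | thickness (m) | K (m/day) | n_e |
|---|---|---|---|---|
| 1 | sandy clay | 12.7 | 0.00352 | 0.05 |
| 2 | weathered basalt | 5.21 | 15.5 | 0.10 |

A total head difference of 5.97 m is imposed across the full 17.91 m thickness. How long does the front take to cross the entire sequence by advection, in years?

1.91

With flow normal to the layers, continuity requires the same specific discharge q through every layer.
Σ(b_i/K_i) = 12.7/0.00352 + 5.21/15.5 = 3608 d.
q = Δh / Σ(b_i/K_i) = 5.97 / 3608 = 0.001655 m/day.
In each layer the seepage velocity is v_i = q/n_i, so the layer transit time is t_i = b_i·n_i / q:
  layer 1 (sandy clay): t_1 = 12.7 × 0.05 / 0.001655 = 383.8 d
  layer 2 (weathered basalt): t_2 = 5.21 × 0.10 / 0.001655 = 314.9 d
Total t = Σ t_i = 698.7 days = 1.913 years.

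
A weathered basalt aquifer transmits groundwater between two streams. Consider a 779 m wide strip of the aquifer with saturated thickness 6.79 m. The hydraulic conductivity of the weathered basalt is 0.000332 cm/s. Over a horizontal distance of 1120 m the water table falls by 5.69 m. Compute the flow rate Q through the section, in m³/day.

Convert K: 0.000332 cm/s × 864 = 0.2868 m/day.
Cross-sectional area A = 779 × 6.79 = 5289 m².
Hydraulic gradient i = Δh / L = 5.69 / 1120 = 0.005080.
Darcy's law: Q = K · A · i = 0.2868 × 5289 × 0.005080 = 7.708 m³/day.

7.71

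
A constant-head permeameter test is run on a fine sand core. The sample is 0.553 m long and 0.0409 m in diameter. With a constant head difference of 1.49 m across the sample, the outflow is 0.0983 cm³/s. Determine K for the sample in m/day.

2.40

Cross-sectional area A = π·(d/2)² = π × (0.0409/2)² = 0.001314 m².
Convert discharge: 0.0983 cm³/s = 9.830e-08 m³/s.
Darcy's law rearranged: K = Q·L / (A·Δh) = 9.830e-08 × 0.553 / (0.001314 × 1.49) = 2.777e-05 m/s = 2.399 m/day.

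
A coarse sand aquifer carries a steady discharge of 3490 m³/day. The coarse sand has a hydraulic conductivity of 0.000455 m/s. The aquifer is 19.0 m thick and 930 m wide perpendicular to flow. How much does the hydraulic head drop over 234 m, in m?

1.18

Convert K: 0.000455 m/s × 86400 = 39.31 m/day.
Cross-sectional area A = 930 × 19.0 = 17670 m².
From Q = K·A·i, i = Q / (K·A) = 3490 / (39.31 × 17670) = 0.005024.
Head loss Δh = i · L = 0.005024 × 234 = 1.176 m.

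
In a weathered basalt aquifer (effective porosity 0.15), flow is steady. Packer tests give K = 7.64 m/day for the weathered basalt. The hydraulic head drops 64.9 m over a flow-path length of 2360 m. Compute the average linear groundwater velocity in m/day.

Hydraulic gradient i = Δh / L = 64.9 / 2360 = 0.02750.
Darcy flux q = K · i = 7.640 × 0.02750 = 0.2101 m/day.
Seepage velocity v = q / n_e = 0.2101 / 0.15 = 1.401 m/day.

1.40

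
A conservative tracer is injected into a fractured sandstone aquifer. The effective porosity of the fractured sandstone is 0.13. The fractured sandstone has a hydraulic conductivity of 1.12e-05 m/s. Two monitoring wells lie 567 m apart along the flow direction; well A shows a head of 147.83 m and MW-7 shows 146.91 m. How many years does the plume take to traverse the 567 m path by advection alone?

Convert K: 1.12e-05 m/s × 86400 = 0.9677 m/day.
Hydraulic gradient i = (147.83 − 146.91) / 567 = 0.92 / 567 = 0.001623.
Darcy flux q = K · i = 0.9677 × 0.001623 = 0.001570 m/day.
Seepage velocity v = q / n_e = 0.001570 / 0.13 = 0.01208 m/day.
Travel time t = L / v = 567 / 0.01208 = 46945 days = 128.5 years.

129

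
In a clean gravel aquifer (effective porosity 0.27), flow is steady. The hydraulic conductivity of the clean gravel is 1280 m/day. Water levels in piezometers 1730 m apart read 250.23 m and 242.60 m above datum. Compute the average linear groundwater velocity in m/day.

20.9

Hydraulic gradient i = (250.23 − 242.60) / 1730 = 7.63 / 1730 = 0.004410.
Darcy flux q = K · i = 1280 × 0.004410 = 5.645 m/day.
Seepage velocity v = q / n_e = 5.645 / 0.27 = 20.91 m/day.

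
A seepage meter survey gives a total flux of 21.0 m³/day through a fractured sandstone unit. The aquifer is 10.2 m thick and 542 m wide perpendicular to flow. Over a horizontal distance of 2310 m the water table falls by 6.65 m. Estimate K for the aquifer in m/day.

1.32

Cross-sectional area A = 542 × 10.2 = 5528 m².
Hydraulic gradient i = Δh / L = 6.65 / 2310 = 0.002879.
From Q = K·A·i, K = Q / (A·i) = 21.0 / (5528 × 0.002879) = 1.320 m/day.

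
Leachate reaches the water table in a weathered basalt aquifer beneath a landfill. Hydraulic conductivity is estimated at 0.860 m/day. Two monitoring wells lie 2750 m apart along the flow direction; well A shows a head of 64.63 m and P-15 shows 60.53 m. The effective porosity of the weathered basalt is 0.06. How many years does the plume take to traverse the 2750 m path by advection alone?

352

Hydraulic gradient i = (64.63 − 60.53) / 2750 = 4.1 / 2750 = 0.001491.
Darcy flux q = K · i = 0.8600 × 0.001491 = 0.001282 m/day.
Seepage velocity v = q / n_e = 0.001282 / 0.06 = 0.02137 m/day.
Travel time t = L / v = 2750 / 0.02137 = 1.287e+05 days = 352.3 years.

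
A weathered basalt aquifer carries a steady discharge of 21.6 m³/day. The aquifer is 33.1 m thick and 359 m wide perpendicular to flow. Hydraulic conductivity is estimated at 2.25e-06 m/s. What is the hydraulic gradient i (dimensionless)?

0.00935

Convert K: 2.25e-06 m/s × 86400 = 0.1944 m/day.
Cross-sectional area A = 359 × 33.1 = 11883 m².
From Q = K·A·i, i = Q / (K·A) = 21.6 / (0.1944 × 11883) = 0.009351.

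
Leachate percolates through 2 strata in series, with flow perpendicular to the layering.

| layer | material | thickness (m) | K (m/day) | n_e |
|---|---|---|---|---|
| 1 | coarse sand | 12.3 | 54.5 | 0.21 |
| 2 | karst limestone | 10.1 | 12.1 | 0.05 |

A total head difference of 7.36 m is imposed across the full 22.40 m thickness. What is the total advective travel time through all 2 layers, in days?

With flow normal to the layers, continuity requires the same specific discharge q through every layer.
Σ(b_i/K_i) = 12.3/54.5 + 10.1/12.1 = 1.060 d.
q = Δh / Σ(b_i/K_i) = 7.36 / 1.060 = 6.941 m/day.
In each layer the seepage velocity is v_i = q/n_i, so the layer transit time is t_i = b_i·n_i / q:
  layer 1 (coarse sand): t_1 = 12.3 × 0.21 / 6.941 = 0.3721 d
  layer 2 (karst limestone): t_2 = 10.1 × 0.05 / 6.941 = 0.07276 d
Total t = Σ t_i = 0.4449 days.

0.445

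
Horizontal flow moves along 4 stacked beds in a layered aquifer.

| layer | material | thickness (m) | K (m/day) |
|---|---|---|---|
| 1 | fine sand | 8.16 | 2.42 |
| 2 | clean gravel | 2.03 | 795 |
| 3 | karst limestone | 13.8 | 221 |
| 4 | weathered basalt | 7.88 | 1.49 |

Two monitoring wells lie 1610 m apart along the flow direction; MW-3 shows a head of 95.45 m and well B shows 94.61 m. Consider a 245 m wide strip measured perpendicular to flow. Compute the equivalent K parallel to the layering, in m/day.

147

Flow is parallel to layering, so each bed carries its own Darcy discharge and the transmissivities add.
Σ(K_i·b_i) = 2.42×8.16 + 795×2.03 + 221×13.8 + 1.49×7.88 = 4695 m²/day.
Total thickness b = 31.87 m, so K_eq = Σ(K_i·b_i)/b = 147.3 m/day.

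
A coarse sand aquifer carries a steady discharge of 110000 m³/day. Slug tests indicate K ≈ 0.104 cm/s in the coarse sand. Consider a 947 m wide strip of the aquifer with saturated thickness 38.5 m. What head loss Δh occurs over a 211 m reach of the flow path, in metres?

7.08

Convert K: 0.104 cm/s × 864 = 89.86 m/day.
Cross-sectional area A = 947 × 38.5 = 36460 m².
From Q = K·A·i, i = Q / (K·A) = 110000 / (89.86 × 36460) = 0.03358.
Head loss Δh = i · L = 0.03358 × 211 = 7.085 m.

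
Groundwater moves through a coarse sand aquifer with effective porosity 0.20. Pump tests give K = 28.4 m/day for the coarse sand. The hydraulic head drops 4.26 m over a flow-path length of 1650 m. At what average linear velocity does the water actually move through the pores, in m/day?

Hydraulic gradient i = Δh / L = 4.26 / 1650 = 0.002582.
Darcy flux q = K · i = 28.40 × 0.002582 = 0.07332 m/day.
Seepage velocity v = q / n_e = 0.07332 / 0.20 = 0.3666 m/day.

0.367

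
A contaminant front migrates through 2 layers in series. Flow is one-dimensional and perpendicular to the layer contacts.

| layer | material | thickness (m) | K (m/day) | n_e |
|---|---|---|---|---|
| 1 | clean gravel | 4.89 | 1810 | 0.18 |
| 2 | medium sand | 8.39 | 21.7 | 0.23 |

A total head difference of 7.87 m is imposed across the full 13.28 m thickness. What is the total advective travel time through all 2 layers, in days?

0.139

With flow normal to the layers, continuity requires the same specific discharge q through every layer.
Σ(b_i/K_i) = 4.89/1810 + 8.39/21.7 = 0.3893 d.
q = Δh / Σ(b_i/K_i) = 7.87 / 0.3893 = 20.21 m/day.
In each layer the seepage velocity is v_i = q/n_i, so the layer transit time is t_i = b_i·n_i / q:
  layer 1 (clean gravel): t_1 = 4.89 × 0.18 / 20.21 = 0.04354 d
  layer 2 (medium sand): t_2 = 8.39 × 0.23 / 20.21 = 0.09546 d
Total t = Σ t_i = 0.1390 days.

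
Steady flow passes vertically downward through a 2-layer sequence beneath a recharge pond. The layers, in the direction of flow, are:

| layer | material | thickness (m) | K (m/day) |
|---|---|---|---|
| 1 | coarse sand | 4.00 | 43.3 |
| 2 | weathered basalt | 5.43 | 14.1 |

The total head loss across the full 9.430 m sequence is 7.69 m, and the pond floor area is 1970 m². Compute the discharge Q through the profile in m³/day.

31700

Flow is perpendicular to layering, so the layers act in series and the equivalent K is the thickness-weighted harmonic mean.
Total thickness L = 4.00 + 5.43 = 9.430 m.
Σ(b_i/K_i) = 4.00/43.3 + 5.43/14.1 = 0.4775 d.
K_eq = L / Σ(b_i/K_i) = 9.430 / 0.4775 = 19.75 m/day.
Q = K_eq · A · (Δh/L) = 19.75 × 1970 × (7.69/9.430) = 31727 m³/day.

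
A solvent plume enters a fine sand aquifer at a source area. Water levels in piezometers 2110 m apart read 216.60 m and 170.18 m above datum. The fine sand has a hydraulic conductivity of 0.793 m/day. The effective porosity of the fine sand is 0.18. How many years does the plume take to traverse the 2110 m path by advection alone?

Hydraulic gradient i = (216.60 − 170.18) / 2110 = 46.42 / 2110 = 0.02200.
Darcy flux q = K · i = 0.7930 × 0.02200 = 0.01745 m/day.
Seepage velocity v = q / n_e = 0.01745 / 0.18 = 0.09692 m/day.
Travel time t = L / v = 2110 / 0.09692 = 21770 days = 59.60 years.

59.6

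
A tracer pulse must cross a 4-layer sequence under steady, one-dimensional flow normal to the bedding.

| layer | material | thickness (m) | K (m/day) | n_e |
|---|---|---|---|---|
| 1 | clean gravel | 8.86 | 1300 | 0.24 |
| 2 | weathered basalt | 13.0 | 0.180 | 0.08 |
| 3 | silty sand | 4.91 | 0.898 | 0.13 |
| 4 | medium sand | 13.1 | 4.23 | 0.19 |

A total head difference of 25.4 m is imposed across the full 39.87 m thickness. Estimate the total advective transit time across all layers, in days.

20.0

With flow normal to the layers, continuity requires the same specific discharge q through every layer.
Σ(b_i/K_i) = 8.86/1300 + 13.0/0.180 + 4.91/0.898 + 13.1/4.23 = 80.79 d.
q = Δh / Σ(b_i/K_i) = 25.4 / 80.79 = 0.3144 m/day.
In each layer the seepage velocity is v_i = q/n_i, so the layer transit time is t_i = b_i·n_i / q:
  layer 1 (clean gravel): t_1 = 8.86 × 0.24 / 0.3144 = 6.764 d
  layer 2 (weathered basalt): t_2 = 13.0 × 0.08 / 0.3144 = 3.308 d
  layer 3 (silty sand): t_3 = 4.91 × 0.13 / 0.3144 = 2.030 d
  layer 4 (medium sand): t_4 = 13.1 × 0.19 / 0.3144 = 7.917 d
Total t = Σ t_i = 20.02 days.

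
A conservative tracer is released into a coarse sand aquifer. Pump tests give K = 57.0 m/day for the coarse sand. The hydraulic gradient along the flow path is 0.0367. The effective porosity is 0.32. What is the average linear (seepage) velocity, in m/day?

Hydraulic gradient i = 0.0367.
Darcy flux q = K · i = 57.00 × 0.03670 = 2.092 m/day.
Seepage velocity v = q / n_e = 2.092 / 0.32 = 6.537 m/day.

6.54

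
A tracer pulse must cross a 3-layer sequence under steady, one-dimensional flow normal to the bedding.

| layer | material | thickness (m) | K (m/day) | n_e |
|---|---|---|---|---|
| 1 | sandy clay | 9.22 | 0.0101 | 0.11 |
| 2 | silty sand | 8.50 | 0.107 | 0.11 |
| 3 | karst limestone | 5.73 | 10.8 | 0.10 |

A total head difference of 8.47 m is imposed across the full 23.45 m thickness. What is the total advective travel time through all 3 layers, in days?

With flow normal to the layers, continuity requires the same specific discharge q through every layer.
Σ(b_i/K_i) = 9.22/0.0101 + 8.50/0.107 + 5.73/10.8 = 992.8 d.
q = Δh / Σ(b_i/K_i) = 8.47 / 992.8 = 0.008531 m/day.
In each layer the seepage velocity is v_i = q/n_i, so the layer transit time is t_i = b_i·n_i / q:
  layer 1 (sandy clay): t_1 = 9.22 × 0.11 / 0.008531 = 118.9 d
  layer 2 (silty sand): t_2 = 8.50 × 0.11 / 0.008531 = 109.6 d
  layer 3 (karst limestone): t_3 = 5.73 × 0.10 / 0.008531 = 67.17 d
Total t = Σ t_i = 295.6 days.

296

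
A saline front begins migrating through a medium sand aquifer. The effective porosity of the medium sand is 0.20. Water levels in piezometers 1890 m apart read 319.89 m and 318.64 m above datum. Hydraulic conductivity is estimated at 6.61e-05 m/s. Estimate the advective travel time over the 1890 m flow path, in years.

274

Convert K: 6.61e-05 m/s × 86400 = 5.711 m/day.
Hydraulic gradient i = (319.89 − 318.64) / 1890 = 1.25 / 1890 = 0.0006614.
Darcy flux q = K · i = 5.711 × 0.0006614 = 0.003777 m/day.
Seepage velocity v = q / n_e = 0.003777 / 0.20 = 0.01889 m/day.
Travel time t = L / v = 1890 / 0.01889 = 1.001e+05 days = 274.0 years.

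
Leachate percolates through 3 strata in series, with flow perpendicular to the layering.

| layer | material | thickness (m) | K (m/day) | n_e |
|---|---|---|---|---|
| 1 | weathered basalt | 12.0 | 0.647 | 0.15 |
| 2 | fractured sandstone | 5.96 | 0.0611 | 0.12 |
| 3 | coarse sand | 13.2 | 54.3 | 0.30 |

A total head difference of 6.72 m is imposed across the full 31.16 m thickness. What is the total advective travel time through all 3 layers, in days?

112

With flow normal to the layers, continuity requires the same specific discharge q through every layer.
Σ(b_i/K_i) = 12.0/0.647 + 5.96/0.0611 + 13.2/54.3 = 116.3 d.
q = Δh / Σ(b_i/K_i) = 6.72 / 116.3 = 0.05776 m/day.
In each layer the seepage velocity is v_i = q/n_i, so the layer transit time is t_i = b_i·n_i / q:
  layer 1 (weathered basalt): t_1 = 12.0 × 0.15 / 0.05776 = 31.16 d
  layer 2 (fractured sandstone): t_2 = 5.96 × 0.12 / 0.05776 = 12.38 d
  layer 3 (coarse sand): t_3 = 13.2 × 0.30 / 0.05776 = 68.55 d
Total t = Σ t_i = 112.1 days.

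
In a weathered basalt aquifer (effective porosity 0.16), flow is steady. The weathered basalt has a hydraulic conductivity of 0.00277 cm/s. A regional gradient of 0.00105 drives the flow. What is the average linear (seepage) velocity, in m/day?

Convert K: 0.00277 cm/s × 864 = 2.393 m/day.
Hydraulic gradient i = 0.00105.
Darcy flux q = K · i = 2.393 × 0.001050 = 0.002513 m/day.
Seepage velocity v = q / n_e = 0.002513 / 0.16 = 0.01571 m/day.

0.0157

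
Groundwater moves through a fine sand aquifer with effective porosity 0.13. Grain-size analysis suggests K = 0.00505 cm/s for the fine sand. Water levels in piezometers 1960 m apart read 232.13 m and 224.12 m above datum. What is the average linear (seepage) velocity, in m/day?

Convert K: 0.00505 cm/s × 864 = 4.363 m/day.
Hydraulic gradient i = (232.13 − 224.12) / 1960 = 8.01 / 1960 = 0.004087.
Darcy flux q = K · i = 4.363 × 0.004087 = 0.01783 m/day.
Seepage velocity v = q / n_e = 0.01783 / 0.13 = 0.1372 m/day.

0.137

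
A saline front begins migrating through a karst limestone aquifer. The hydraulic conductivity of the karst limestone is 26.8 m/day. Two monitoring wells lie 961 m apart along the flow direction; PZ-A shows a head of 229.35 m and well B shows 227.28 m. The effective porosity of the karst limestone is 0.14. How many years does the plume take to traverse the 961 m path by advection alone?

Hydraulic gradient i = (229.35 − 227.28) / 961 = 2.07 / 961 = 0.002154.
Darcy flux q = K · i = 26.80 × 0.002154 = 0.05773 m/day.
Seepage velocity v = q / n_e = 0.05773 / 0.14 = 0.4123 m/day.
Travel time t = L / v = 961 / 0.4123 = 2331 days = 6.381 years.

6.38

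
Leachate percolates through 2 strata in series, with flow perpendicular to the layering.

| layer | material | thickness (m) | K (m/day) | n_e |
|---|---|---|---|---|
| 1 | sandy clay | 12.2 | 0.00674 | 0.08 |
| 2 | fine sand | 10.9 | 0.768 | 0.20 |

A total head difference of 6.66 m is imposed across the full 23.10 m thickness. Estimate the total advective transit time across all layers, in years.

With flow normal to the layers, continuity requires the same specific discharge q through every layer.
Σ(b_i/K_i) = 12.2/0.00674 + 10.9/0.768 = 1824 d.
q = Δh / Σ(b_i/K_i) = 6.66 / 1824 = 0.003651 m/day.
In each layer the seepage velocity is v_i = q/n_i, so the layer transit time is t_i = b_i·n_i / q:
  layer 1 (sandy clay): t_1 = 12.2 × 0.08 / 0.003651 = 267.3 d
  layer 2 (fine sand): t_2 = 10.9 × 0.20 / 0.003651 = 597.1 d
Total t = Σ t_i = 864.5 days = 2.367 years.

2.37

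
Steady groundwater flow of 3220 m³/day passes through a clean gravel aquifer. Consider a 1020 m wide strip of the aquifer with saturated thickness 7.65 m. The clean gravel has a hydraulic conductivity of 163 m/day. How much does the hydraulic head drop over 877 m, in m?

Cross-sectional area A = 1020 × 7.65 = 7803 m².
From Q = K·A·i, i = Q / (K·A) = 3220 / (163.0 × 7803) = 0.002532.
Head loss Δh = i · L = 0.002532 × 877 = 2.220 m.

2.22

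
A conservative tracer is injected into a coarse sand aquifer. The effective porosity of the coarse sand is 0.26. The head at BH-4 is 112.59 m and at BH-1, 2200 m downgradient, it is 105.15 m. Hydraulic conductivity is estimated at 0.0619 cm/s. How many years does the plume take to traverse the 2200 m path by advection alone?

Convert K: 0.0619 cm/s × 864 = 53.48 m/day.
Hydraulic gradient i = (112.59 − 105.15) / 2200 = 7.44 / 2200 = 0.003382.
Darcy flux q = K · i = 53.48 × 0.003382 = 0.1809 m/day.
Seepage velocity v = q / n_e = 0.1809 / 0.26 = 0.6956 m/day.
Travel time t = L / v = 2200 / 0.6956 = 3163 days = 8.659 years.

8.66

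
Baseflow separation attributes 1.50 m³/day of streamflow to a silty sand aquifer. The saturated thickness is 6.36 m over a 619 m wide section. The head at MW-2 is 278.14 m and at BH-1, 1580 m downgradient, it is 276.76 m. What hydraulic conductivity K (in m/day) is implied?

0.436

Cross-sectional area A = 619 × 6.36 = 3937 m².
Hydraulic gradient i = (278.14 − 276.76) / 1580 = 1.38 / 1580 = 0.0008734.
From Q = K·A·i, K = Q / (A·i) = 1.50 / (3937 × 0.0008734) = 0.4362 m/day.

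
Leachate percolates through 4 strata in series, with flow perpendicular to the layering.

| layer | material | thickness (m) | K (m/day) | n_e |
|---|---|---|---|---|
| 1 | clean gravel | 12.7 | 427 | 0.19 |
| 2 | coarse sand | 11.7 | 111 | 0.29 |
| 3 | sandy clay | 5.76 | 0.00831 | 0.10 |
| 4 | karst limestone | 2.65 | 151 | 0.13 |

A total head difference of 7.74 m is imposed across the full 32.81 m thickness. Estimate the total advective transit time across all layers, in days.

With flow normal to the layers, continuity requires the same specific discharge q through every layer.
Σ(b_i/K_i) = 12.7/427 + 11.7/111 + 5.76/0.00831 + 2.65/151 = 693.3 d.
q = Δh / Σ(b_i/K_i) = 7.74 / 693.3 = 0.01116 m/day.
In each layer the seepage velocity is v_i = q/n_i, so the layer transit time is t_i = b_i·n_i / q:
  layer 1 (clean gravel): t_1 = 12.7 × 0.19 / 0.01116 = 216.1 d
  layer 2 (coarse sand): t_2 = 11.7 × 0.29 / 0.01116 = 303.9 d
  layer 3 (sandy clay): t_3 = 5.76 × 0.10 / 0.01116 = 51.59 d
  layer 4 (karst limestone): t_4 = 2.65 × 0.13 / 0.01116 = 30.86 d
Total t = Σ t_i = 602.5 days.

603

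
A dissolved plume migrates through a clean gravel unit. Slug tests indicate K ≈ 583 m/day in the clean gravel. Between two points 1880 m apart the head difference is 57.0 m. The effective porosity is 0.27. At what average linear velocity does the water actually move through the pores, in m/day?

65.5

Hydraulic gradient i = Δh / L = 57.0 / 1880 = 0.03032.
Darcy flux q = K · i = 583.0 × 0.03032 = 17.68 m/day.
Seepage velocity v = q / n_e = 17.68 / 0.27 = 65.47 m/day.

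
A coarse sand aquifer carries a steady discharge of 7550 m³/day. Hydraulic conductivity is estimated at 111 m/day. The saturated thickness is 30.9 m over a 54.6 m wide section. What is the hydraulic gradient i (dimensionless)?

0.0403

Cross-sectional area A = 54.6 × 30.9 = 1687 m².
From Q = K·A·i, i = Q / (K·A) = 7550 / (111.0 × 1687) = 0.04032.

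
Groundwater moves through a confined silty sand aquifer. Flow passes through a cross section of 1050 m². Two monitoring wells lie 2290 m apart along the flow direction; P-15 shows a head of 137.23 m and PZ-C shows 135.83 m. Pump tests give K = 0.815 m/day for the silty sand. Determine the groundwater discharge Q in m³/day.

Hydraulic gradient i = (137.23 − 135.83) / 2290 = 1.4 / 2290 = 0.0006114.
Darcy's law: Q = K · A · i = 0.8150 × 1050 × 0.0006114 = 0.5232 m³/day.

0.523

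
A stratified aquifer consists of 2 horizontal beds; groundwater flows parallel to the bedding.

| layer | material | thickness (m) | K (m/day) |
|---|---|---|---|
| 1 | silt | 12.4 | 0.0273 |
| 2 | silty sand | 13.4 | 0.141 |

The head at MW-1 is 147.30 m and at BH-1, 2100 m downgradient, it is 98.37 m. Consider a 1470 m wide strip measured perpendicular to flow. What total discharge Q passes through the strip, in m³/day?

76.3

Flow is parallel to layering, so each bed carries its own Darcy discharge and the transmissivities add.
Σ(K_i·b_i) = 0.0273×12.4 + 0.141×13.4 = 2.228 m²/day.
Hydraulic gradient i = (147.30 − 98.37) / 2100 = 48.93 / 2100 = 0.02330.
Q = Σ(K_i·b_i) · W · i = 2.228 × 1470 × 0.02330 = 76.31 m³/day.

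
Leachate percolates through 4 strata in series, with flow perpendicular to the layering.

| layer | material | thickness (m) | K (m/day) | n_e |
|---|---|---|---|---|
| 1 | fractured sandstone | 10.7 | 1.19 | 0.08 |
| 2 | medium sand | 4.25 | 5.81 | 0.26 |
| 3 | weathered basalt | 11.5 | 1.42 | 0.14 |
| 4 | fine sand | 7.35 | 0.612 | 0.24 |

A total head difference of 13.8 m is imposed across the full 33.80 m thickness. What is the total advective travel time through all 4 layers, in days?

With flow normal to the layers, continuity requires the same specific discharge q through every layer.
Σ(b_i/K_i) = 10.7/1.19 + 4.25/5.81 + 11.5/1.42 + 7.35/0.612 = 29.83 d.
q = Δh / Σ(b_i/K_i) = 13.8 / 29.83 = 0.4626 m/day.
In each layer the seepage velocity is v_i = q/n_i, so the layer transit time is t_i = b_i·n_i / q:
  layer 1 (fractured sandstone): t_1 = 10.7 × 0.08 / 0.4626 = 1.850 d
  layer 2 (medium sand): t_2 = 4.25 × 0.26 / 0.4626 = 2.389 d
  layer 3 (weathered basalt): t_3 = 11.5 × 0.14 / 0.4626 = 3.480 d
  layer 4 (fine sand): t_4 = 7.35 × 0.24 / 0.4626 = 3.813 d
Total t = Σ t_i = 11.53 days.

11.5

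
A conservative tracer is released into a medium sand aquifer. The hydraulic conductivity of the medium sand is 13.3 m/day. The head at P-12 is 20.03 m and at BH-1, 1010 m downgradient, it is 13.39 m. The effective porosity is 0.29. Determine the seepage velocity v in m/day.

0.302

Hydraulic gradient i = (20.03 − 13.39) / 1010 = 6.64 / 1010 = 0.006574.
Darcy flux q = K · i = 13.30 × 0.006574 = 0.08744 m/day.
Seepage velocity v = q / n_e = 0.08744 / 0.29 = 0.3015 m/day.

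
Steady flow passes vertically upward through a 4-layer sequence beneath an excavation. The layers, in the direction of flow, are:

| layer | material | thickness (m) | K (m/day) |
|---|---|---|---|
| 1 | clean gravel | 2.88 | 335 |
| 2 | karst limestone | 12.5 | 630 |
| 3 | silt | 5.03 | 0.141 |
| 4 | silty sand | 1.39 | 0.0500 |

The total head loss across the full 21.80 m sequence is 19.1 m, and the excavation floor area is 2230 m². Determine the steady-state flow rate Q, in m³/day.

Flow is perpendicular to layering, so the layers act in series and the equivalent K is the thickness-weighted harmonic mean.
Total thickness L = 2.88 + 12.5 + 5.03 + 1.39 = 21.80 m.
Σ(b_i/K_i) = 2.88/335 + 12.5/630 + 5.03/0.141 + 1.39/0.0500 = 63.50 d.
K_eq = L / Σ(b_i/K_i) = 21.80 / 63.50 = 0.3433 m/day.
Q = K_eq · A · (Δh/L) = 0.3433 × 2230 × (19.1/21.80) = 670.7 m³/day.

671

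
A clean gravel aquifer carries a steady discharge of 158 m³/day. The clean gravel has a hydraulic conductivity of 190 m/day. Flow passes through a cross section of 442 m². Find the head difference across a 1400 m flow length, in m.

From Q = K·A·i, i = Q / (K·A) = 158 / (190.0 × 442.0) = 0.001881.
Head loss Δh = i · L = 0.001881 × 1400 = 2.634 m.

2.63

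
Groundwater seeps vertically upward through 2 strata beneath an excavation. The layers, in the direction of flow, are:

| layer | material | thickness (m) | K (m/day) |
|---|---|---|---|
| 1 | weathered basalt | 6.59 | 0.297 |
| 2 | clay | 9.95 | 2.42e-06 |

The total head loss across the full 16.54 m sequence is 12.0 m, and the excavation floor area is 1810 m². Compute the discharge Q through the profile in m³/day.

Flow is perpendicular to layering, so the layers act in series and the equivalent K is the thickness-weighted harmonic mean.
Total thickness L = 6.59 + 9.95 = 16.54 m.
Σ(b_i/K_i) = 6.59/0.297 + 9.95/2.42e-06 = 4.112e+06 d.
K_eq = L / Σ(b_i/K_i) = 16.54 / 4.112e+06 = 4.023e-06 m/day.
Q = K_eq · A · (Δh/L) = 4.023e-06 × 1810 × (12.0/16.54) = 0.005283 m³/day.

0.00528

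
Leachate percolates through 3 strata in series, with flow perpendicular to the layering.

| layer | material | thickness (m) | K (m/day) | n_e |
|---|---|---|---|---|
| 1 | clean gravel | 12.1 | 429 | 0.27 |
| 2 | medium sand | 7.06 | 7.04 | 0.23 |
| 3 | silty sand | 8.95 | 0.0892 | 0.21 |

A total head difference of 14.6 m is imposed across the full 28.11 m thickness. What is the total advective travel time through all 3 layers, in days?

With flow normal to the layers, continuity requires the same specific discharge q through every layer.
Σ(b_i/K_i) = 12.1/429 + 7.06/7.04 + 8.95/0.0892 = 101.4 d.
q = Δh / Σ(b_i/K_i) = 14.6 / 101.4 = 0.1440 m/day.
In each layer the seepage velocity is v_i = q/n_i, so the layer transit time is t_i = b_i·n_i / q:
  layer 1 (clean gravel): t_1 = 12.1 × 0.27 / 0.1440 = 22.68 d
  layer 2 (medium sand): t_2 = 7.06 × 0.23 / 0.1440 = 11.27 d
  layer 3 (silty sand): t_3 = 8.95 × 0.21 / 0.1440 = 13.05 d
Total t = Σ t_i = 47.01 days.

47.0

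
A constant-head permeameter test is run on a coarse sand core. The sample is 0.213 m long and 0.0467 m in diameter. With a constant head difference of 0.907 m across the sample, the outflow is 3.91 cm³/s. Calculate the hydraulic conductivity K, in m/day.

46.3

Cross-sectional area A = π·(d/2)² = π × (0.0467/2)² = 0.001713 m².
Convert discharge: 3.91 cm³/s = 3.910e-06 m³/s.
Darcy's law rearranged: K = Q·L / (A·Δh) = 3.910e-06 × 0.213 / (0.001713 × 0.907) = 0.0005361 m/s = 46.32 m/day.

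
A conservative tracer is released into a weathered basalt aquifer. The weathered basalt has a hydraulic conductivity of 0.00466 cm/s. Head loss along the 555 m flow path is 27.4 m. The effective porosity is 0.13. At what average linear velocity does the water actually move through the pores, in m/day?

Convert K: 0.00466 cm/s × 864 = 4.026 m/day.
Hydraulic gradient i = Δh / L = 27.4 / 555 = 0.04937.
Darcy flux q = K · i = 4.026 × 0.04937 = 0.1988 m/day.
Seepage velocity v = q / n_e = 0.1988 / 0.13 = 1.529 m/day.

1.53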